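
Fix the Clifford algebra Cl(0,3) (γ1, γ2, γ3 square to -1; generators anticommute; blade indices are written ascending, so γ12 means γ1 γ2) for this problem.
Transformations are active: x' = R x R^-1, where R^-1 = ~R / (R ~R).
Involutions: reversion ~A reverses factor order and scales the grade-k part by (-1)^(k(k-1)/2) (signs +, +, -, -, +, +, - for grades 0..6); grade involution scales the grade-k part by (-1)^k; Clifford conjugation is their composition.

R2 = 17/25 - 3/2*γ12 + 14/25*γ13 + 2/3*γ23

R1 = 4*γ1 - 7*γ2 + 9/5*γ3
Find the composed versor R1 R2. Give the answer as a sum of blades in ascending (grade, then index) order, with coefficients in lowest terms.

Distribute over the terms of R1 (each basis-blade product reordered to ascending indices, repeated generators contracted through their squares):
(4*γ1) R2 = 68/25*γ1 + 6*γ2 - 56/25*γ3 + 8/3*γ123
(-7*γ2) R2 = 21/2*γ1 - 119/25*γ2 + 14/3*γ3 + 98/25*γ123
(9/5*γ3) R2 = 126/125*γ1 + 6/5*γ2 + 153/125*γ3 - 27/10*γ123
Summing the partial products and collecting blades:
Answer: 3557/250*γ1 + 61/25*γ2 + 1369/375*γ3 + 583/150*γ123


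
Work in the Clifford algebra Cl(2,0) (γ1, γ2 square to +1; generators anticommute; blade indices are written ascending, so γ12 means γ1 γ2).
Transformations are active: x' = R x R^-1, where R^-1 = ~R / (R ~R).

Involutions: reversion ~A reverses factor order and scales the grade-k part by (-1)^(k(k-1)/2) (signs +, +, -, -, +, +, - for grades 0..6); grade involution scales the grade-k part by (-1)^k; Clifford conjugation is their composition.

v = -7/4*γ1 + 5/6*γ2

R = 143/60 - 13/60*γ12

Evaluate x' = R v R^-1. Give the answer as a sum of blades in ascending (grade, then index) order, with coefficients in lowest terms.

~R = 143/60 + 13/60*γ12, and R ~R = 10309/1800, so R^-1 = ~R / (10309/1800).
R v = -3133/720*γ1 + 1157/720*γ2
Answer: -685/366*γ1 + 123/244*γ2


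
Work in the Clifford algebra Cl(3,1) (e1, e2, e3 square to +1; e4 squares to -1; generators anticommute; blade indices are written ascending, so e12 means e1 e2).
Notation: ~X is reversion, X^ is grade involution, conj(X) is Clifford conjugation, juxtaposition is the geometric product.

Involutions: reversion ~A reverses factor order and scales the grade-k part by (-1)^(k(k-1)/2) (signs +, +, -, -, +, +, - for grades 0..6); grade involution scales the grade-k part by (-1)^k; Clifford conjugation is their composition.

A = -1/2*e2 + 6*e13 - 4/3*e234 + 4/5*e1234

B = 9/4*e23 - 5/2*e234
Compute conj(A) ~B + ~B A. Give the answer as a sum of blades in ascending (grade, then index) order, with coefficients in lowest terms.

first term: -10/3 + 2*e1 - 9/8*e3 - 3*e4 - 27/2*e12 + 9/5*e14 + 5/4*e34 + 15*e124
second term: -10/3 - 2*e1 - 9/8*e3 - 3*e4 - 27/2*e12 + 9/5*e14 - 5/4*e34 + 15*e124
Answer: -20/3 - 9/4*e3 - 6*e4 - 27*e12 + 18/5*e14 + 30*e124


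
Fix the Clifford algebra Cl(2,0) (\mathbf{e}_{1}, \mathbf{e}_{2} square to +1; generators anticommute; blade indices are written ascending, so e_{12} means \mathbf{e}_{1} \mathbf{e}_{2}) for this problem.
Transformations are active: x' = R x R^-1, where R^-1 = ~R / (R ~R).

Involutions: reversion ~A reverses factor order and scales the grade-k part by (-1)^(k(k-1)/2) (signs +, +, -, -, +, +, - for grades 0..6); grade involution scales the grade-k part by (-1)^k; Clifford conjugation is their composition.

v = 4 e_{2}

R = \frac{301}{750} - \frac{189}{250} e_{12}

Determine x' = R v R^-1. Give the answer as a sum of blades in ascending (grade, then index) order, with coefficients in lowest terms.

~R = \frac{301}{750} + \frac{189}{250} e_{12}, and R ~R = \frac{41209}{56250}, so R^-1 = ~R / (\frac{41209}{56250}).
R v = -\frac{378}{125} e_{1} + \frac{602}{375} e_{2}
Answer: -\frac{13932}{4205} e_{1} - \frac{9424}{4205} e_{2}


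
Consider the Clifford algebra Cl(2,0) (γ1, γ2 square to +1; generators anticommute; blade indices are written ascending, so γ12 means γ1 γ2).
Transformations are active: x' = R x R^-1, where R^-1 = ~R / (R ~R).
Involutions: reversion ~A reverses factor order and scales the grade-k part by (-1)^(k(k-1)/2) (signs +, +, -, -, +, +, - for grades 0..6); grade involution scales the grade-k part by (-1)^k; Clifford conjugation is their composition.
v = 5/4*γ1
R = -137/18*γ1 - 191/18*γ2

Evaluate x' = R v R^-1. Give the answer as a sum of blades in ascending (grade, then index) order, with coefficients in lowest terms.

~R = -137/18*γ1 - 191/18*γ2, and R ~R = 27625/162, so R^-1 = ~R / (27625/162).
R v = -685/72 + 955/72*γ12
Answer: -2214/5525*γ1 + 26167/22100*γ2


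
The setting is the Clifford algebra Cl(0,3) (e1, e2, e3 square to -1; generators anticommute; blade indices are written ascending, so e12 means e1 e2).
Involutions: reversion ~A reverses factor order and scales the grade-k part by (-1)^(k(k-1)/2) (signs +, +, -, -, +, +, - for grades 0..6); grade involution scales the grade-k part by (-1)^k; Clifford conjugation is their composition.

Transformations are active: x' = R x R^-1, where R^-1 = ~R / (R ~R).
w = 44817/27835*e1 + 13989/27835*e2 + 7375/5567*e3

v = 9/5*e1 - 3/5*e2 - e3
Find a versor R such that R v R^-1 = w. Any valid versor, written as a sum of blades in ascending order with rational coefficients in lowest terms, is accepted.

Reasoning: v^2 = w^2 = -23/5 since conjugation preserves the quadratic form; R = v + w = 18984/5567*e1 - 2712/27835*e2 + 1808/5567*e3 is then valid when invertible, keeping its own part and reversing (v - w)/2.
Answer: 18984/5567*e1 - 2712/27835*e2 + 1808/5567*e3


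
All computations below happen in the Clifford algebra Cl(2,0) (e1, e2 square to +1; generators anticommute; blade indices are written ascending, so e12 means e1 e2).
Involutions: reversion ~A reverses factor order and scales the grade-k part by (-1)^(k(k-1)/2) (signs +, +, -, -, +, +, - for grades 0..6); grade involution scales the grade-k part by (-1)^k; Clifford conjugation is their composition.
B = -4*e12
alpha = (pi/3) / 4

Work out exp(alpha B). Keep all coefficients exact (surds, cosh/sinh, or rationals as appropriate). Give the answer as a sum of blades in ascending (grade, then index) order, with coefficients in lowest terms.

B^2 = (-4)^2*(e12)^2 = 16*(-1) = -16 (a basis 2-blade squares to minus the product of its generators' squares).
B^2 = -16 — B^2 < 0, so the exponential closes trigonometrically: l = 4, alpha*l = pi/3, so exp(alpha B) = cos(pi/3) + (sin(pi/3)/4)*B = 1/2 + (sqrt(3)/8)*B.
Answer: 1/2 - sqrt(3)/2*e12


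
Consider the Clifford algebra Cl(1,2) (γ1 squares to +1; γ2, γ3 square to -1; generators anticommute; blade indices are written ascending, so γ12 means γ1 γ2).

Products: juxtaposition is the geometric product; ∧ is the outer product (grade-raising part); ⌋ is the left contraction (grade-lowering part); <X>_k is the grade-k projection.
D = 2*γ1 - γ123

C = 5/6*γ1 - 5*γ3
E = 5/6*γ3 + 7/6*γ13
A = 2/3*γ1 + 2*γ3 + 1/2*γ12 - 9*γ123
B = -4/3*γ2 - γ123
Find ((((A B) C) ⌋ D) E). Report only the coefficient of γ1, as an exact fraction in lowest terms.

step 1: -9 + 2/3*γ1 - 1/2*γ3 + 10/9*γ12 + 12*γ13 + 2*γ23
step 2: -35/18 + 105/2*γ1 + 245/27*γ2 + 35*γ3 - 35/12*γ13 - 35/9*γ123
step 3: 910/9 - 35/9*γ1 - 35/12*γ2 + 35*γ12 - 245/27*γ13 - 105/2*γ23 + 35/18*γ123
step 4: -1715/162 + 1225/162*γ1 + 1120/27*γ2 + 1435/18*γ3 + 1610/27*γ12 + 2065/18*γ13 - 3115/72*γ23 + 2345/72*γ123
Answer: 1225/162


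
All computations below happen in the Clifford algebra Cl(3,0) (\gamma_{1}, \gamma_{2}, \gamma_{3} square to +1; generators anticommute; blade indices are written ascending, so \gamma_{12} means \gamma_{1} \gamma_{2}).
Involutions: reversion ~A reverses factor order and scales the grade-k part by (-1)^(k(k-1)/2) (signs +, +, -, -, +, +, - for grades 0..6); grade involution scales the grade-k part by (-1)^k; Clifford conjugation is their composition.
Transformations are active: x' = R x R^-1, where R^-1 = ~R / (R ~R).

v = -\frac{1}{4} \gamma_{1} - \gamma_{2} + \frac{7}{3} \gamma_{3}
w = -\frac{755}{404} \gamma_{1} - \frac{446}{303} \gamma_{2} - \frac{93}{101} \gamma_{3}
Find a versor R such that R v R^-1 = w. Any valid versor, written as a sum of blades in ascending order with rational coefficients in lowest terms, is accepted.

Sketch: the shared square \frac{937}{144} makes R = v + w = -\frac{214}{101} \gamma_{1} - \frac{749}{303} \gamma_{2} + \frac{428}{303} \gamma_{3} the natural versor; its sandwich fixes that direction, negates (v - w)/2, and sends v to w.
Answer: -\frac{214}{101} \gamma_{1} - \frac{749}{303} \gamma_{2} + \frac{428}{303} \gamma_{3}


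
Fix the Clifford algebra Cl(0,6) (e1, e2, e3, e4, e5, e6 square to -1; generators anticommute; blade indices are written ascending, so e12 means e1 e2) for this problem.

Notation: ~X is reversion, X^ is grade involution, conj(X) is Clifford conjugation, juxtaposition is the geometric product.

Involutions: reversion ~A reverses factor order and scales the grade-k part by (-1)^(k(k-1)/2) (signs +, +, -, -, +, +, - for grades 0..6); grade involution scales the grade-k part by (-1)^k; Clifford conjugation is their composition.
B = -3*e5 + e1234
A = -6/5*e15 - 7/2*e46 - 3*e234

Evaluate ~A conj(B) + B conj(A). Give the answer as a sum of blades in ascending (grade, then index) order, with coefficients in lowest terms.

first term: -33/5*e1 - 21/2*e456 + 7/2*e1236 + 39/5*e2345
second term: -33/5*e1 + 21/2*e456 - 7/2*e1236 - 39/5*e2345
Answer: -66/5*e1


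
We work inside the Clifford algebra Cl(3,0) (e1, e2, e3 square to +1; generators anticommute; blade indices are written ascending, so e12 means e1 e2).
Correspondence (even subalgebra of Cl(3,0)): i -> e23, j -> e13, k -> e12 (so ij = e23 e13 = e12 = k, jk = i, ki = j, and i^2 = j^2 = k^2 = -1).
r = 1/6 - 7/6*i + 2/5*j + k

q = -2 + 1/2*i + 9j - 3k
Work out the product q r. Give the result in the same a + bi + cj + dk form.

In blades: q = -2 - 3*e12 + 9*e13 + 1/2*e23, r = 1/6 + e12 + 2/5*e13 - 7/6*e23.
Distribute q over r term by term (generator squares from the signature, products reordered to ascending indices): (-2)*r = -1/3 - 2*e12 - 4/5*e13 + 7/3*e23; (-3*e12)*r = 3 - 1/2*e12 + 7/2*e13 + 6/5*e23; (9*e13)*r = -18/5 + 21/2*e12 + 3/2*e13 + 9*e23; (1/2*e23)*r = 7/12 + 1/5*e12 - 1/2*e13 + 1/12*e23.
Sum: -7/20 + 41/5*e12 + 37/10*e13 + 757/60*e23; translating back through the correspondence:
Answer: -7/20 + 757/60*i + 37/10*j + 41/5*k


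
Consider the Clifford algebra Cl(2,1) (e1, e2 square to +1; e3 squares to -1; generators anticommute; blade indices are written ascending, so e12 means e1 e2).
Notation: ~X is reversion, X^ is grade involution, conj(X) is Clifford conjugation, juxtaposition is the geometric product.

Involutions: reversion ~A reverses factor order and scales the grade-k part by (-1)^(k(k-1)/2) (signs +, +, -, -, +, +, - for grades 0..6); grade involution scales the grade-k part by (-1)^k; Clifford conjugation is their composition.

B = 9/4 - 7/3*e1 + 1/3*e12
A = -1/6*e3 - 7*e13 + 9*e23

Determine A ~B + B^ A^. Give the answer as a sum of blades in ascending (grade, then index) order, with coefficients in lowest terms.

first term: -401/24*e3 - 473/36*e13 + 271/12*e23 - 377/18*e123
second term: -383/24*e3 - 445/36*e13 + 271/12*e23 + 379/18*e123
Answer: -98/3*e3 - 51/2*e13 + 271/6*e23 + 1/9*e123


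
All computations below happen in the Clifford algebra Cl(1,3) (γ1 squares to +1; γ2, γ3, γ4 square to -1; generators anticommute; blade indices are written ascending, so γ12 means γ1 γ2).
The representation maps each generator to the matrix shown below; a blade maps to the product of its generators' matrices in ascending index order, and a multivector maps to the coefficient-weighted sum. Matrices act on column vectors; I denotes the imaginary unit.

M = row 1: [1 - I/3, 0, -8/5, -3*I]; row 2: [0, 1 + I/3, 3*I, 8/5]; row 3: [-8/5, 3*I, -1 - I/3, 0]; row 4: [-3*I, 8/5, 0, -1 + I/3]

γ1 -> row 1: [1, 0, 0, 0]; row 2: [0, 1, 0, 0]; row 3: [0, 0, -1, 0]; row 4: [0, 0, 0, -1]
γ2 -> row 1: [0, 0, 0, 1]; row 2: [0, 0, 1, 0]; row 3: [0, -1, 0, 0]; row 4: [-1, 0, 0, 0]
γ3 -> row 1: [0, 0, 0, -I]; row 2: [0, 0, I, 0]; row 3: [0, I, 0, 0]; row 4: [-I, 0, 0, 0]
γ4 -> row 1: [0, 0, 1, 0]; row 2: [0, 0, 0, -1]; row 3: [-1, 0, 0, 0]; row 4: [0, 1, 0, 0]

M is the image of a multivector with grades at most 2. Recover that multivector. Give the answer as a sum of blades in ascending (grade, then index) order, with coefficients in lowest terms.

Method: the blade images are trace-orthogonal — tr(rho(e_A) rho(e_B)^-1) = 4 if A = B and 0 otherwise — and rho(e_A)^-1 = (e_A)^2 * rho(e_A) with (e_A)^2 = +1 or -1, so the coefficient of e_A in the preimage is (e_A)^2 * tr(M rho(e_A))/4.
Nonzero projections over blades of grade <= 2: γ1: (γ1)^2 = +1, tr(M rho(γ1)) = 4, coefficient 1; γ3: (γ3)^2 = -1, tr(M rho(γ3)) = -12, coefficient 3; γ14: (γ14)^2 = +1, tr(M rho(γ14)) = -32/5, coefficient -8/5; γ23: (γ23)^2 = -1, tr(M rho(γ23)) = -4/3, coefficient 1/3. Every other blade of grade <= 2 projects to 0.
Answer: γ1 + 3*γ3 - 8/5*γ14 + 1/3*γ23


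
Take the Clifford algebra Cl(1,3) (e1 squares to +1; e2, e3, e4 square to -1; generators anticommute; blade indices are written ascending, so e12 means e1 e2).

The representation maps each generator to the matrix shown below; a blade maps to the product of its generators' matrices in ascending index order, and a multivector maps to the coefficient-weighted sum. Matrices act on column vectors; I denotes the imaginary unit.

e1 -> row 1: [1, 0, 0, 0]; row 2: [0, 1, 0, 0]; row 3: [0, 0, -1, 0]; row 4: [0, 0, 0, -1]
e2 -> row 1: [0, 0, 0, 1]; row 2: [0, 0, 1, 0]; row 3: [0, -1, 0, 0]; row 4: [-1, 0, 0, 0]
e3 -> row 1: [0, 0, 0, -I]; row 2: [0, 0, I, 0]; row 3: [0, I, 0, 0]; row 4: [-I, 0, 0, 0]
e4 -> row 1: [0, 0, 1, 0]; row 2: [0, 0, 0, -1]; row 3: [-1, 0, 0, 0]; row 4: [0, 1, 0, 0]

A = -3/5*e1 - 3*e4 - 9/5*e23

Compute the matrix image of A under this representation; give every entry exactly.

Bivector images (products of the table entries): rho(e23) = rho(e2)rho(e3) = row 1: [-I, 0, 0, 0]; row 2: [0, I, 0, 0]; row 3: [0, 0, -I, 0]; row 4: [0, 0, 0, I].
M = (-3/5)*rho(e1) + (-3)*rho(e4) + (-9/5)*rho(e23), summed entrywise:
Answer: row 1: [-3/5 + 9*I/5, 0, -3, 0]; row 2: [0, -3/5 - 9*I/5, 0, 3]; row 3: [3, 0, 3/5 + 9*I/5, 0]; row 4: [0, -3, 0, 3/5 - 9*I/5]


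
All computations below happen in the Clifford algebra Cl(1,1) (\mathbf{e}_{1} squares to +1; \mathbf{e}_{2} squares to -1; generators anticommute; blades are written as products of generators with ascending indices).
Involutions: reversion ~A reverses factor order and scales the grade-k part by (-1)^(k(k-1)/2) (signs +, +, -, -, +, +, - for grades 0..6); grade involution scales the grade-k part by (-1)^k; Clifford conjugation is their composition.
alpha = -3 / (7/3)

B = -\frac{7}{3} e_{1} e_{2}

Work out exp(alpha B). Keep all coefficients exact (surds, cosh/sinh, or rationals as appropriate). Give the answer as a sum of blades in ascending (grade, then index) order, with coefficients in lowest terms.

B^2 = (-\frac{7}{3})^2*(e_{1} e_{2})^2 = \frac{49}{9}*(+1) = \frac{49}{9} (a basis 2-blade squares to minus the product of its generators' squares).
B^2 = \frac{49}{9} — B^2 > 0, so the exponential closes hyperbolically: l = \frac{7}{3}, alpha*l = -3, so exp(alpha B) = cosh(-3) + (sinh(-3)/(\frac{7}{3}))*B = \cosh{\left(3 \right)} + (- \frac{3 \sinh{\left(3 \right)}}{7})*B.
Answer: \cosh{\left(3 \right)} + \sinh{\left(3 \right)} e_{1} e_{2}


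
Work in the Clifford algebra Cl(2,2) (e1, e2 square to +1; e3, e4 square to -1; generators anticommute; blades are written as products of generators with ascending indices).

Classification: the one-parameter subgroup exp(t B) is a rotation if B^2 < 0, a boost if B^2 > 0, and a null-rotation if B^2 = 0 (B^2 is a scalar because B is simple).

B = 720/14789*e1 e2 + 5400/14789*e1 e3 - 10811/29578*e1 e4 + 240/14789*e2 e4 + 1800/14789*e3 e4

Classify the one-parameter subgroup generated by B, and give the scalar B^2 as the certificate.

B^2 term by term: the squares give (720/14789)^2*(e1 e2)^2 + (5400/14789)^2*(e1 e3)^2 + (-10811/29578)^2*(e1 e4)^2 + (240/14789)^2*(e2 e4)^2 + (1800/14789)^2*(e3 e4)^2 = 518400/218714521*(-1) + 29160000/218714521*(+1) + 116877721/874858084*(+1) + 57600/218714521*(+1) + 3240000/218714521*(-1) = 1/4 (each basis 2-blade squares to minus the product of its generators' squares); cross terms between blades sharing an index anticommute and cancel; the commuting (index-disjoint) pairs give grade-4 terms 2*c*c'*(blade product), which cancel blade by blade — e1 e2 e3 e4: 2592000/218714521 - 2592000/218714521 = 0 — confirming B is simple. So B^2 = 1/4.
Answer: boost, certificate B^2 = 1/4. One invariant decides it: the square 1/4 survives every conjugation, and its sign is exactly the classification.


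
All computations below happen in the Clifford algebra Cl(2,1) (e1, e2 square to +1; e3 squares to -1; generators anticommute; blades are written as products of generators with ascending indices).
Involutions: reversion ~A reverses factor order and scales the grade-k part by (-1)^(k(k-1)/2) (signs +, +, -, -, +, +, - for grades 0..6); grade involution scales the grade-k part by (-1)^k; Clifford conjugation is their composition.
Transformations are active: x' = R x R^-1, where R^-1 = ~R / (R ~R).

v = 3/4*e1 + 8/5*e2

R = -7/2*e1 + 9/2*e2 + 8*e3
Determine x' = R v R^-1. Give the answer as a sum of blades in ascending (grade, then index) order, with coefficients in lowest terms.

~R = -7/2*e1 + 9/2*e2 + 8*e3, and R ~R = -63/2, so R^-1 = ~R / (-63/2).
R v = 183/40 - 359/40*e1 e2 - 6*e1 e3 - 64/5*e2 e3
Answer: 4/15*e1 - 407/140*e2 - 244/105*e3


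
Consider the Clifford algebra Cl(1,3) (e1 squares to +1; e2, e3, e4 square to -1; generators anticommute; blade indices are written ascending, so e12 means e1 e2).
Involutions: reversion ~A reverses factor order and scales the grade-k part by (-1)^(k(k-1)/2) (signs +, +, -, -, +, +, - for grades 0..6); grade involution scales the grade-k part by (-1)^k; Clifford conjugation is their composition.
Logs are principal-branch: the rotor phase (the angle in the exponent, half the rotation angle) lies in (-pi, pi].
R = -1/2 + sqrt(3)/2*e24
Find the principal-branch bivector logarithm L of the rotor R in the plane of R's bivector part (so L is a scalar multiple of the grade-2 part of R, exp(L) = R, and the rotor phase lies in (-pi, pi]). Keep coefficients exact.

The scalar part of R is -1/2, and that scalar determines the rotor phase on the principal branch; recovering the unit plane as bivector-part over sine of the phase gives L = phase * plane.
Concretely: cos(phase) = -1/2 gives phase = ±2*pi/3, and since phase/sin(phase) is even the sign is immaterial: L = (phase/sin(phase)) * <R>_2 = (4*sqrt(3)*pi/9) * <R>_2.
Answer: 2*pi/3*e24


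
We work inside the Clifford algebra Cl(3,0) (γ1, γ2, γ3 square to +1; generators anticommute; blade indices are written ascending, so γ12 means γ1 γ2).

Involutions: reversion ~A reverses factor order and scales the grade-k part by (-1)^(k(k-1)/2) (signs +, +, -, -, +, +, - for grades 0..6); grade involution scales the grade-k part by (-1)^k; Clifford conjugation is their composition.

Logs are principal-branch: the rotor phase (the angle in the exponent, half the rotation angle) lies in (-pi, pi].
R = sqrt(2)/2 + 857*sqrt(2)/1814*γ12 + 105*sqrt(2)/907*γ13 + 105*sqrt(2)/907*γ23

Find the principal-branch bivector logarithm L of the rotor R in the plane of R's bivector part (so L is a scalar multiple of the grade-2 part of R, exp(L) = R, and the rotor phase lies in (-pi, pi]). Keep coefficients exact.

The scalar part of R is sqrt(2)/2, which fixes the principal-branch rotor phase; the unit plane is then the bivector part divided by the sine of that phase, and L is that plane scaled by the phase.
Concretely: cos(phase) = sqrt(2)/2 gives phase = ±pi/4, and since phase/sin(phase) is even the sign is immaterial: L = (phase/sin(phase)) * <R>_2 = (sqrt(2)*pi/4) * <R>_2.
Answer: 857*pi/3628*γ12 + 105*pi/1814*γ13 + 105*pi/1814*γ23


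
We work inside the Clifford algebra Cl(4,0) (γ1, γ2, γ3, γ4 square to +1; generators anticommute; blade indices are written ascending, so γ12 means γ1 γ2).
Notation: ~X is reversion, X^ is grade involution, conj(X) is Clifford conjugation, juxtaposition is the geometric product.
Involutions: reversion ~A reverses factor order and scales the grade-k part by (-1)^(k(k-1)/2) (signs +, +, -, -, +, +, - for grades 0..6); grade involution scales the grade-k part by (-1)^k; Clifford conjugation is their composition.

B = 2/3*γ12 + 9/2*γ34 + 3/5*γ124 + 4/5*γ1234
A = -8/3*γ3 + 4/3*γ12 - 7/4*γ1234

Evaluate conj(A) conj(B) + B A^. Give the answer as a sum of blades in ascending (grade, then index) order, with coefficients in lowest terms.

first term: -103/45 + 21/20*γ3 - 56/5*γ4 - 63/8*γ12 - 1/10*γ34 - 16/9*γ123 + 32/15*γ124 + 38/5*γ1234
second term: -103/45 - 21/20*γ3 - 64/5*γ4 + 63/8*γ12 + 1/10*γ34 + 16/9*γ123 - 32/15*γ124 + 22/5*γ1234
Answer: -206/45 - 24*γ4 + 12*γ1234


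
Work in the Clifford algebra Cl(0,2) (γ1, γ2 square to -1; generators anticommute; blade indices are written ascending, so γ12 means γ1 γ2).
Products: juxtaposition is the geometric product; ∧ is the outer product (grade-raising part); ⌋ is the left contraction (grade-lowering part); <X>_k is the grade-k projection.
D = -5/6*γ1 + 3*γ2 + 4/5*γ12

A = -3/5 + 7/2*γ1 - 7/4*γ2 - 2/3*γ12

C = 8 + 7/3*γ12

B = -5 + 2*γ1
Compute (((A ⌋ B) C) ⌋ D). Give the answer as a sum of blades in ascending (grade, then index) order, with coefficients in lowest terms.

step 1: -4 - 6/5*γ1
step 2: -32 - 48/5*γ1 + 14/5*γ2 - 28/3*γ12
step 3: -134/15 + 2168/75*γ1 - 2208/25*γ2 - 128/5*γ12
Answer: -134/15 + 2168/75*γ1 - 2208/25*γ2 - 128/5*γ12


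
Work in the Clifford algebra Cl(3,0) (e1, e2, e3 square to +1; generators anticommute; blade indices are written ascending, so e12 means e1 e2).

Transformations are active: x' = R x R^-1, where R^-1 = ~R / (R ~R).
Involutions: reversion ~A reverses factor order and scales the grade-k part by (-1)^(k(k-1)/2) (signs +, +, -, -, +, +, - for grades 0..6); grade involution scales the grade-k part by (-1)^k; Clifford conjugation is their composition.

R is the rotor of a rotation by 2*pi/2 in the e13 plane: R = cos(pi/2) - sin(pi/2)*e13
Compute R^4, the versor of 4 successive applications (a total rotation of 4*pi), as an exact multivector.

The rotor phase is half the rotation angle and phases add under composition, so 4 steps in the e13 plane accumulate phase 4*(pi/2) = 2*pi: R^4 = cos(2*pi) - sin(2*pi)*e13.
cos(2*pi) = 1 and sin(2*pi) = 0, so R^4 = 1. The total rotation 4*pi is 2 full turns, so every vector returns to itself, yet the rotor is +1, back on the identity sheet (an even number of 2*pi turns).
Answer: 1


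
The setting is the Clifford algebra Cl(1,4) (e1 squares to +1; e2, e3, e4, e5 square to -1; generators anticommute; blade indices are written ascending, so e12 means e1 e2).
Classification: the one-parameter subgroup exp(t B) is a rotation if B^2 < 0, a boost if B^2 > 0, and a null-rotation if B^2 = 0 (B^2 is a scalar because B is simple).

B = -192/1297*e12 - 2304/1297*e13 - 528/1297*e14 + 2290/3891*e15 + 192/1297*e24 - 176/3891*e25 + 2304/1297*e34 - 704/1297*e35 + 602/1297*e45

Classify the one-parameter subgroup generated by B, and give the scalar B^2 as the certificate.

B^2 term by term: the squares give (-192/1297)^2*(e12)^2 + (-2304/1297)^2*(e13)^2 + (-528/1297)^2*(e14)^2 + (2290/3891)^2*(e15)^2 + (192/1297)^2*(e24)^2 + (-176/3891)^2*(e25)^2 + (2304/1297)^2*(e34)^2 + (-704/1297)^2*(e35)^2 + (602/1297)^2*(e45)^2 = 36864/1682209*(+1) + 5308416/1682209*(+1) + 278784/1682209*(+1) + 5244100/15139881*(+1) + 36864/1682209*(-1) + 30976/15139881*(-1) + 5308416/1682209*(-1) + 495616/1682209*(-1) + 362404/1682209*(-1) = 0 (each basis 2-blade squares to minus the product of its generators' squares); cross terms between blades sharing an index anticommute and cancel; the commuting (index-disjoint) pairs give grade-4 terms 2*c*c'*(blade product), which cancel blade by blade — e1234: -884736/1682209 + 884736/1682209 = 0; e1235: 270336/1682209 - 270336/1682209 = 0; e1245: -231168/1682209 - 61952/1682209 + 293120/1682209 = 0; e1345: -2774016/1682209 - 743424/1682209 + 3517440/1682209 = 0; e2345: 270336/1682209 - 270336/1682209 = 0 — confirming B is simple. So B^2 = 0.
Answer: null-rotation, certificate B^2 = 0. Because 0 is invariant under every versor sandwich, the classification follows from its sign alone.


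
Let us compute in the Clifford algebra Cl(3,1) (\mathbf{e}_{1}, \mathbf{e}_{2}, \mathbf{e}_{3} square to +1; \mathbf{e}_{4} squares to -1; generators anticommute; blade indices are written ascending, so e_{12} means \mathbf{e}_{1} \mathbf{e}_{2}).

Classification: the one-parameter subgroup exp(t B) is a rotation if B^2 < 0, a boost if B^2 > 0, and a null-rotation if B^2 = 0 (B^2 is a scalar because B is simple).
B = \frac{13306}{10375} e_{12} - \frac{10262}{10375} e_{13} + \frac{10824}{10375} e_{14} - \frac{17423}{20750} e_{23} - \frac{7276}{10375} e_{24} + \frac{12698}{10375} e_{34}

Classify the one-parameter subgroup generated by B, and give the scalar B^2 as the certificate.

B^2 term by term: the squares give (\frac{13306}{10375})^2*(e_{12})^2 + (-\frac{10262}{10375})^2*(e_{13})^2 + (\frac{10824}{10375})^2*(e_{14})^2 + (-\frac{17423}{20750})^2*(e_{23})^2 + (-\frac{7276}{10375})^2*(e_{24})^2 + (\frac{12698}{10375})^2*(e_{34})^2 = \frac{177049636}{107640625}*(-1) + \frac{105308644}{107640625}*(-1) + \frac{117158976}{107640625}*(+1) + \frac{303560929}{430562500}*(-1) + \frac{52940176}{107640625}*(+1) + \frac{161239204}{107640625}*(+1) = -\frac{1}{4} (each basis 2-blade squares to minus the product of its generators' squares); cross terms between blades sharing an index anticommute and cancel; the commuting (index-disjoint) pairs give grade-4 terms 2*c*c'*(blade product), which cancel blade by blade — e_{1234}: \frac{337919176}{107640625} - \frac{149332624}{107640625} - \frac{188586552}{107640625} = 0 — confirming B is simple. So B^2 = -\frac{1}{4}.
Answer: rotation, certificate B^2 = -\frac{1}{4}. Check the certificate: B^2 = -\frac{1}{4}, and that sign is decisive whatever form B takes.


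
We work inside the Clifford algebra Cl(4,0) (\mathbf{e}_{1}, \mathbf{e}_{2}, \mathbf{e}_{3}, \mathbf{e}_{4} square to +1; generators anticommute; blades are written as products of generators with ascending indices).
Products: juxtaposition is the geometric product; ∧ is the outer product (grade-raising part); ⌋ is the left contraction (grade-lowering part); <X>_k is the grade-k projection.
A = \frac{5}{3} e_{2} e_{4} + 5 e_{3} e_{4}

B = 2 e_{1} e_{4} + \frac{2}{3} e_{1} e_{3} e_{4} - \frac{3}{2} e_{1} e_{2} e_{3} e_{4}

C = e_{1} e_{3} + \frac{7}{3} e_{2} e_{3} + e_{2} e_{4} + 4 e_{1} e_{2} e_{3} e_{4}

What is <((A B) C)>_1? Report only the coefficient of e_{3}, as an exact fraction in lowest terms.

step 1: -\frac{10}{3} e_{1} + \frac{65}{6} e_{1} e_{2} + \frac{15}{2} e_{1} e_{3} - \frac{10}{9} e_{1} e_{2} e_{3}
step 2: -\frac{15}{2} + \frac{70}{27} e_{1} - \frac{10}{9} e_{2} - \frac{10}{3} e_{3} + \frac{40}{9} e_{4} - \frac{35}{2} e_{1} e_{2} + \frac{455}{18} e_{1} e_{3} + \frac{65}{6} e_{1} e_{4} - \frac{65}{6} e_{2} e_{3} + 30 e_{2} e_{4} - \frac{130}{3} e_{3} e_{4} - \frac{70}{9} e_{1} e_{2} e_{3} - \frac{10}{3} e_{1} e_{2} e_{4} + \frac{10}{9} e_{1} e_{3} e_{4} - \frac{40}{3} e_{2} e_{3} e_{4} - \frac{15}{2} e_{1} e_{2} e_{3} e_{4}
step 3: \frac{70}{27} e_{1} - \frac{10}{9} e_{2} - \frac{10}{3} e_{3} + \frac{40}{9} e_{4}
Answer: -\frac{10}{3}


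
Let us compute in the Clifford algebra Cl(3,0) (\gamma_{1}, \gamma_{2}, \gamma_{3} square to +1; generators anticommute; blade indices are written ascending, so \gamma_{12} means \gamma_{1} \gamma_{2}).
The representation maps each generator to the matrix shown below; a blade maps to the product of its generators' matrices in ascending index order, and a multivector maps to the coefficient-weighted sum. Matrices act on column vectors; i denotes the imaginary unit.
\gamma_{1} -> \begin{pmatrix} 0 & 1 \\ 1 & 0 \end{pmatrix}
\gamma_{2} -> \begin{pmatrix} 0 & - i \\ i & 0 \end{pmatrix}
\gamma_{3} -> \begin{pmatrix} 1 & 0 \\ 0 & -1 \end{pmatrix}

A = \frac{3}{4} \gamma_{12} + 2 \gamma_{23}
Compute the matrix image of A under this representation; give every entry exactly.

Bivector images (products of the table entries): rho(\gamma_{12}) = rho(\gamma_{1})rho(\gamma_{2}) = \begin{pmatrix} i & 0 \\ 0 & - i \end{pmatrix}; rho(\gamma_{23}) = rho(\gamma_{2})rho(\gamma_{3}) = \begin{pmatrix} 0 & i \\ i & 0 \end{pmatrix}.
M = (\frac{3}{4})*rho(\gamma_{12}) + (2)*rho(\gamma_{23}), summed entrywise:
Answer: \begin{pmatrix} \frac{3 i}{4} & 2 i \\ 2 i & - \frac{3 i}{4} \end{pmatrix}


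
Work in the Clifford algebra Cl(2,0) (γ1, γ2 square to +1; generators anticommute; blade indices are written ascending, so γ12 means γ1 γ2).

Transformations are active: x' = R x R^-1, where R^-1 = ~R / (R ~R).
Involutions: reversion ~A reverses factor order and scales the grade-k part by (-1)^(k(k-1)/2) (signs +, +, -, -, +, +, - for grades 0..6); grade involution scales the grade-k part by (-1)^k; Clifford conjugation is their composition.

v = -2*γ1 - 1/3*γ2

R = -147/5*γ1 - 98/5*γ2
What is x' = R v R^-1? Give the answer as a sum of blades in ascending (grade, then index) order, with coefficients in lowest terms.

~R = -147/5*γ1 - 98/5*γ2, and R ~R = 31213/25, so R^-1 = ~R / (31213/25).
R v = 196/3 - 147/5*γ12
Answer: -14/13*γ1 - 67/39*γ2


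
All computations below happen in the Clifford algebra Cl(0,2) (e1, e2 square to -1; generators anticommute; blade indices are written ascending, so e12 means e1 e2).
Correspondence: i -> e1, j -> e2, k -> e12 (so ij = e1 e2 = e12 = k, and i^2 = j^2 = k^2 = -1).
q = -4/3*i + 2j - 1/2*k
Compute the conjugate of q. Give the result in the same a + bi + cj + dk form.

In blades: q = -4/3*e1 + 2*e2 - 1/2*e12.
Conjugation here is Clifford conjugation: the scalar is fixed and the grade-1 and grade-2 blades all flip sign, giving 4/3*e1 - 2*e2 + 1/2*e12; translating back:
Answer: 4/3*i - 2j + 1/2*k


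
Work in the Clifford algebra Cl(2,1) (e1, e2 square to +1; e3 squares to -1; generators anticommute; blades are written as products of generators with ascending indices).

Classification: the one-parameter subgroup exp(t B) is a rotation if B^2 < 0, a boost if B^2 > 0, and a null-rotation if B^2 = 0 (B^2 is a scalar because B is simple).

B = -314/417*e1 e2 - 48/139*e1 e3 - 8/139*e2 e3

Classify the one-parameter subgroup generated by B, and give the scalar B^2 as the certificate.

B^2 term by term: the squares give (-314/417)^2*(e1 e2)^2 + (-48/139)^2*(e1 e3)^2 + (-8/139)^2*(e2 e3)^2 = 98596/173889*(-1) + 2304/19321*(+1) + 64/19321*(+1) = -4/9 (each basis 2-blade squares to minus the product of its generators' squares); cross terms between blades sharing an index anticommute and cancel. So B^2 = -4/9.
Answer: rotation, certificate B^2 = -4/9. Check the certificate: B^2 = -4/9, and that sign is decisive whatever form B takes.


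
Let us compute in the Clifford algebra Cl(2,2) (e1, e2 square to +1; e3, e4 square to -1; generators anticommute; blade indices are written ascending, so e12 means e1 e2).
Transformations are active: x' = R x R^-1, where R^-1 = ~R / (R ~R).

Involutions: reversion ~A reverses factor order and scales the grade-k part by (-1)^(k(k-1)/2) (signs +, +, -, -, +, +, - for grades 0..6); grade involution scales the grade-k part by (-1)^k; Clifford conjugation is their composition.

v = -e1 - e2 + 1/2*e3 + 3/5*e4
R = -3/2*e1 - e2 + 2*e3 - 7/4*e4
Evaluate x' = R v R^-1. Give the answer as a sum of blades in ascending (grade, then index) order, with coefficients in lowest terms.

~R = -3/2*e1 - e2 + 2*e3 - 7/4*e4, and R ~R = -61/16, so R^-1 = ~R / (-61/16).
R v = 51/20 + 1/2*e12 + 5/4*e13 - 53/20*e14 + 3/2*e23 - 47/20*e24 + 83/40*e34
Answer: 917/305*e1 + 713/305*e2 - 1937/610*e3 + 531/305*e4


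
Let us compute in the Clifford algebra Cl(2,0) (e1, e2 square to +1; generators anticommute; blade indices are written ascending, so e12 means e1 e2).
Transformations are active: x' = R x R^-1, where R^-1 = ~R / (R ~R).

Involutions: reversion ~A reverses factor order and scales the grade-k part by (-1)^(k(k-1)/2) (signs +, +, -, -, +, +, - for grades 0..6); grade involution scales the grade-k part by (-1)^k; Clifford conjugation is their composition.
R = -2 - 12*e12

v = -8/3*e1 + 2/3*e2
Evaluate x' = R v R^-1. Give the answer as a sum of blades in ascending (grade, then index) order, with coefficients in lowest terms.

~R = -2 + 12*e12, and R ~R = 148, so R^-1 = ~R / (148).
R v = -8/3*e1 - 100/3*e2
Answer: 304/111*e1 + 26/111*e2


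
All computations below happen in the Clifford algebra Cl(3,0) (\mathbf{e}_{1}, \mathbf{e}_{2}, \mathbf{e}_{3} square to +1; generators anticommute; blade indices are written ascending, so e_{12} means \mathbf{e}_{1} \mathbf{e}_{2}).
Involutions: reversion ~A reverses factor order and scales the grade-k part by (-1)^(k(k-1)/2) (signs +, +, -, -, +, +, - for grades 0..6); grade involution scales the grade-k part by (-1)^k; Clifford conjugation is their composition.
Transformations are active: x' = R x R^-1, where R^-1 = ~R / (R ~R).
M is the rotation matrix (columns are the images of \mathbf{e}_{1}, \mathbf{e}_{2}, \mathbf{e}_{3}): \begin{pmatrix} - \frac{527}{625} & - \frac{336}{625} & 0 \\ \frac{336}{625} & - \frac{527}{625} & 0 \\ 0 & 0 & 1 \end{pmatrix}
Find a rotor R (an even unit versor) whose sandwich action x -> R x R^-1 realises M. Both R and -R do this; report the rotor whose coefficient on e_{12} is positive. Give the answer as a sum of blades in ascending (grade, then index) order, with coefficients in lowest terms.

Method: write R = a + b12*e_{12} + b13*e_{13} + b23*e_{23} with a^2 + b12^2 + b13^2 + b23^2 = 1 (so R^-1 = ~R). Expanding the columns R e_j ~R gives tr M = 4a^2 - 1 and, from the antisymmetric part, M21 - M12 = -4a*b12, M13 - M31 = 4a*b13, M32 - M23 = -4a*b23.
Here tr M = -\frac{429}{625}, so a^2 = (1 + tr M)/4 = \frac{49}{625} and a = ±\frac{7}{25}. Taking a = \frac{7}{25}: M21 - M12 = \frac{672}{625}, M13 - M31 = 0, M32 - M23 = 0, giving b12 = -\frac{24}{25}, b13 = 0, b23 = 0, i.e. R = \frac{7}{25} - \frac{24}{25} e_{12}.
Its e_{12} coefficient is negative, so report the other preimage -R.
Answer: -\frac{7}{25} + \frac{24}{25} e_{12}. Why the constraint matters: R and -R act identically through the sandwich — M has trace -\frac{429}{625} either way — so only the sign condition on e_{12} picks one of the two preimages.


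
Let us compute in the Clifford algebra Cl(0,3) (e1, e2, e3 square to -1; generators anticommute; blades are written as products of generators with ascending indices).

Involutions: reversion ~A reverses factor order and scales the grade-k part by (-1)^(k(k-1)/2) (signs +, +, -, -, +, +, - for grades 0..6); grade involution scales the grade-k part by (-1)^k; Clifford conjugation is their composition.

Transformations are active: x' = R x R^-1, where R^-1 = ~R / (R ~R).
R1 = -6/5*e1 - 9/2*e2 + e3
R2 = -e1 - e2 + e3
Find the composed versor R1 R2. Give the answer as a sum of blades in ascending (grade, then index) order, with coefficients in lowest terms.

Distribute over the terms of R1 (each basis-blade product reordered to ascending indices, repeated generators contracted through their squares):
(-6/5*e1) R2 = -6/5 + 6/5*e1 e2 - 6/5*e1 e3
(-9/2*e2) R2 = -9/2 - 9/2*e1 e2 - 9/2*e2 e3
(e3) R2 = -1 + e1 e3 + e2 e3
Summing the partial products and collecting blades:
Answer: -67/10 - 33/10*e1 e2 - 1/5*e1 e3 - 7/2*e2 e3


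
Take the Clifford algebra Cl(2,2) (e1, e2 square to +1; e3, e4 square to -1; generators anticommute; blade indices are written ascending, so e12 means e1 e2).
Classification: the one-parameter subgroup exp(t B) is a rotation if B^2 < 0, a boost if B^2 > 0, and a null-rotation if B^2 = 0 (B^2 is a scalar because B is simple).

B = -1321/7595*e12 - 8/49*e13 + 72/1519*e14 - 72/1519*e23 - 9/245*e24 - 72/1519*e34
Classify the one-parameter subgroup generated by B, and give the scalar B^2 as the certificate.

B^2 term by term: the squares give (-1321/7595)^2*(e12)^2 + (-8/49)^2*(e13)^2 + (72/1519)^2*(e14)^2 + (-72/1519)^2*(e23)^2 + (-9/245)^2*(e24)^2 + (-72/1519)^2*(e34)^2 = 1745041/57684025*(-1) + 64/2401*(+1) + 5184/2307361*(+1) + 5184/2307361*(+1) + 81/60025*(+1) + 5184/2307361*(-1) = 0 (each basis 2-blade squares to minus the product of its generators' squares); cross terms between blades sharing an index anticommute and cancel; the commuting (index-disjoint) pairs give grade-4 terms 2*c*c'*(blade product), which cancel blade by blade — e1234: 190224/11536805 - 144/12005 - 10368/2307361 = 0 — confirming B is simple. So B^2 = 0.
Answer: null-rotation, certificate B^2 = 0. Why this suffices: the scalar 0 survives any versor conjugation, so its sign alone determines the class however B is presented.


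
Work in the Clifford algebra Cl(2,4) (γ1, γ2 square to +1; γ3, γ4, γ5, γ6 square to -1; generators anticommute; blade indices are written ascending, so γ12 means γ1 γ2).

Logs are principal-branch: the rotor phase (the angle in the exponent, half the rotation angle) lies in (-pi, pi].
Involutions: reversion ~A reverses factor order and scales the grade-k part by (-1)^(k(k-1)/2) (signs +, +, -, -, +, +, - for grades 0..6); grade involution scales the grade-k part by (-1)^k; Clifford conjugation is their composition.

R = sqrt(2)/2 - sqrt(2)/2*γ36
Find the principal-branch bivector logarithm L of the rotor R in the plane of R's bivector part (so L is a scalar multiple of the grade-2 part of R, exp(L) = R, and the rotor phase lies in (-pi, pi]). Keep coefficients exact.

The scalar part of R is sqrt(2)/2, so the principal-branch rotor phase is pinned; divide the bivector part by its sine to get the unit plane — L is the phase times that plane.
Concretely: cos(phase) = sqrt(2)/2 gives phase = ±pi/4, and since phase/sin(phase) is even the sign is immaterial: L = (phase/sin(phase)) * <R>_2 = (sqrt(2)*pi/4) * <R>_2.
Answer: -pi/4*γ36


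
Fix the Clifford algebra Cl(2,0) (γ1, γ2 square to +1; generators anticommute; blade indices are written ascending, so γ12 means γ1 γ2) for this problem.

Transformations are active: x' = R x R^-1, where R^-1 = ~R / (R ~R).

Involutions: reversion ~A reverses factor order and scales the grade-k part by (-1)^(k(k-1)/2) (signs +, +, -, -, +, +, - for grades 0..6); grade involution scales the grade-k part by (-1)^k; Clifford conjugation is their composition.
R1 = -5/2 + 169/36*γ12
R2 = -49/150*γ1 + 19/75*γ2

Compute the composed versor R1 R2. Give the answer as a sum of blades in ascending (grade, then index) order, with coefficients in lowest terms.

Distribute over the terms of R1 (each basis-blade product reordered to ascending indices, repeated generators contracted through their squares):
(-5/2) R2 = 49/60*γ1 - 19/30*γ2
(169/36*γ12) R2 = 3211/2700*γ1 + 8281/5400*γ2
Summing the partial products and collecting blades:
Answer: 1354/675*γ1 + 4861/5400*γ2


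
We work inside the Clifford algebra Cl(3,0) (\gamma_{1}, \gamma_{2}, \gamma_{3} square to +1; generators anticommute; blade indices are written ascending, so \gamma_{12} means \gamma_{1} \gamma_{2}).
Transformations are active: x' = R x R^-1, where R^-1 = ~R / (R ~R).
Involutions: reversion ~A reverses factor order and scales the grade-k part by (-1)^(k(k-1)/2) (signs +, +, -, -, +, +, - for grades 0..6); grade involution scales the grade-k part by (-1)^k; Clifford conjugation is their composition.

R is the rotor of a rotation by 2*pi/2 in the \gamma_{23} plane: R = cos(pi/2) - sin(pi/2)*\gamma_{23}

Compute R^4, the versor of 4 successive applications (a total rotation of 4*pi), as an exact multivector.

Half-angle bookkeeping: 4 applications in \gamma_{23} add up to rotor phase 4*pi/2 = 2 \pi, so R^4 = cos(2 \pi) - sin(2 \pi)*\gamma_{23}.
cos(2 \pi) = 1 and sin(2 \pi) = 0, so R^4 = 1. The total rotation 4*pi is 2 full turns, so every vector returns to itself, yet the rotor is +1, back on the identity sheet (an even number of 2*pi turns).
Answer: 1


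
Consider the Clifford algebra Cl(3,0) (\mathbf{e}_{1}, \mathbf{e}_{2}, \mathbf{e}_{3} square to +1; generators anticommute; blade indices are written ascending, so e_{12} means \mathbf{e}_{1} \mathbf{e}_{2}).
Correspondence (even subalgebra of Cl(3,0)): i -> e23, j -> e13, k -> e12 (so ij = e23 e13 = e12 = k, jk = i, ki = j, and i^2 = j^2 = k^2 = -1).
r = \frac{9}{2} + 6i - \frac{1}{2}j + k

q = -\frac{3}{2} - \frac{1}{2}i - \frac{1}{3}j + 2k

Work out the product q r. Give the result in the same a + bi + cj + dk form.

In blades: q = -\frac{3}{2} + 2 e_{12} - \frac{1}{3} e_{13} - \frac{1}{2} e_{23}, r = \frac{9}{2} + e_{12} - \frac{1}{2} e_{13} + 6 e_{23}.
Distribute q over r term by term (generator squares from the signature, products reordered to ascending indices): (-\frac{3}{2})*r = -\frac{27}{4} - \frac{3}{2} e_{12} + \frac{3}{4} e_{13} - 9 e_{23}; (2 e_{12})*r = -2 + 9 e_{12} + 12 e_{13} + e_{23}; (-\frac{1}{3} e_{13})*r = -\frac{1}{6} + 2 e_{12} - \frac{3}{2} e_{13} - \frac{1}{3} e_{23}; (-\frac{1}{2} e_{23})*r = 3 + \frac{1}{4} e_{12} + \frac{1}{2} e_{13} - \frac{9}{4} e_{23}.
Sum: -\frac{71}{12} + \frac{39}{4} e_{12} + \frac{47}{4} e_{13} - \frac{127}{12} e_{23}; translating back through the correspondence:
Answer: -\frac{71}{12} - \frac{127}{12}i + \frac{47}{4}j + \frac{39}{4}k
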